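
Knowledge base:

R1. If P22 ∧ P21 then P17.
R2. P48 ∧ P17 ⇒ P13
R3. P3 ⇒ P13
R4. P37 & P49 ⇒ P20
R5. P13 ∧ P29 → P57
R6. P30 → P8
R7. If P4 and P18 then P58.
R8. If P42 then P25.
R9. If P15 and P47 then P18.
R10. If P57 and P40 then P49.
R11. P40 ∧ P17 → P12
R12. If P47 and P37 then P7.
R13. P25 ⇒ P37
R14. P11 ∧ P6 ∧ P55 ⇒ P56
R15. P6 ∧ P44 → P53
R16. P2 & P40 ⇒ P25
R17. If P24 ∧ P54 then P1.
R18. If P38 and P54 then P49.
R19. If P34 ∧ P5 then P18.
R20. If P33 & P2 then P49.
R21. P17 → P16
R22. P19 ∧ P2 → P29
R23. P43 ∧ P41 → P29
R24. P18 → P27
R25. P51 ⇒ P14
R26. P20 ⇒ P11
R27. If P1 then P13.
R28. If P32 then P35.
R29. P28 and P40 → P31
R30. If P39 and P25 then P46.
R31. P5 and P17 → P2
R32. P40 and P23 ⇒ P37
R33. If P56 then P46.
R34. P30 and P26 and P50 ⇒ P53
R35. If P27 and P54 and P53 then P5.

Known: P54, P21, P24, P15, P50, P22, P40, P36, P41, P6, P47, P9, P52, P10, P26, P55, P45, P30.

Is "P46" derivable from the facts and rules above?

Forward chaining from the given facts derives: P17, P8, P18, P12, P1, P16, P27, P13, P53, P5, P2, P25, P37, P7.
Rules concluding P46: R30 needs P39; R33 needs P56 — none of these are established.

No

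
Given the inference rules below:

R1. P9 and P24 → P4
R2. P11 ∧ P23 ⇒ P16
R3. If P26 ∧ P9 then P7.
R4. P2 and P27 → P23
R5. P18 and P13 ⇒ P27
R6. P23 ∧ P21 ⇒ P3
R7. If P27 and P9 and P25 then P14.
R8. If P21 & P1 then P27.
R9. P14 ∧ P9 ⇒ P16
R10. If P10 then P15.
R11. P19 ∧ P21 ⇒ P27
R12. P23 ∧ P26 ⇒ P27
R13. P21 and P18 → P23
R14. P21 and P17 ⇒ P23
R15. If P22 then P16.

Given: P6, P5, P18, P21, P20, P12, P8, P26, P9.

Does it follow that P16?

Forward chaining from the given facts derives: P7, P23, P3, P27.
Rules concluding P16: R2 needs P11; R9 needs P14; R15 needs P22 — none of these are established.

No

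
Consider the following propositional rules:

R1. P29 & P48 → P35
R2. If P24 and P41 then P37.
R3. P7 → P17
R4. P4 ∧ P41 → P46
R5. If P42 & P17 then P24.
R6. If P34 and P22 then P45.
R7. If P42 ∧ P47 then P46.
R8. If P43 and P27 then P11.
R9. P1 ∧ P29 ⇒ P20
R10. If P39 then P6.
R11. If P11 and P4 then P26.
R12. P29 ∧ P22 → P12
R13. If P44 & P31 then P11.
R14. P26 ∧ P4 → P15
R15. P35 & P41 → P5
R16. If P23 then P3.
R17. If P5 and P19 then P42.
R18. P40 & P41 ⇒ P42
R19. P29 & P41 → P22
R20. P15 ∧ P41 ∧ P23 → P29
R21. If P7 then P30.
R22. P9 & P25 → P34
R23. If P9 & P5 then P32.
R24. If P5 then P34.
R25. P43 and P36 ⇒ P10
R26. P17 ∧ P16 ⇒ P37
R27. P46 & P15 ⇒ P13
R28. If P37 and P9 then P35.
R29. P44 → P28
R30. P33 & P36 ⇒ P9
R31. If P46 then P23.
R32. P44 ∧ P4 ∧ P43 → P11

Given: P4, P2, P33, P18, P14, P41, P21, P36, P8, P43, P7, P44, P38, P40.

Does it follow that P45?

Yes

P17  (by R3: P7)
P46  (by R4: P4, P41)
P42  (by R18: P40, P41)
P9  (by R30: P33, P36)
P23  (by R31: P46)
P11  (by R32: P44, P4, P43)
P24  (by R5: P42, P17)
P26  (by R11: P11, P4)
P15  (by R14: P26, P4)
P29  (by R20: P15, P41, P23)
P37  (by R2: P24, P41)
P22  (by R19: P29, P41)
P35  (by R28: P37, P9)
P5  (by R15: P35, P41)
P34  (by R24: P5)
P45  (by R6: P34, P22)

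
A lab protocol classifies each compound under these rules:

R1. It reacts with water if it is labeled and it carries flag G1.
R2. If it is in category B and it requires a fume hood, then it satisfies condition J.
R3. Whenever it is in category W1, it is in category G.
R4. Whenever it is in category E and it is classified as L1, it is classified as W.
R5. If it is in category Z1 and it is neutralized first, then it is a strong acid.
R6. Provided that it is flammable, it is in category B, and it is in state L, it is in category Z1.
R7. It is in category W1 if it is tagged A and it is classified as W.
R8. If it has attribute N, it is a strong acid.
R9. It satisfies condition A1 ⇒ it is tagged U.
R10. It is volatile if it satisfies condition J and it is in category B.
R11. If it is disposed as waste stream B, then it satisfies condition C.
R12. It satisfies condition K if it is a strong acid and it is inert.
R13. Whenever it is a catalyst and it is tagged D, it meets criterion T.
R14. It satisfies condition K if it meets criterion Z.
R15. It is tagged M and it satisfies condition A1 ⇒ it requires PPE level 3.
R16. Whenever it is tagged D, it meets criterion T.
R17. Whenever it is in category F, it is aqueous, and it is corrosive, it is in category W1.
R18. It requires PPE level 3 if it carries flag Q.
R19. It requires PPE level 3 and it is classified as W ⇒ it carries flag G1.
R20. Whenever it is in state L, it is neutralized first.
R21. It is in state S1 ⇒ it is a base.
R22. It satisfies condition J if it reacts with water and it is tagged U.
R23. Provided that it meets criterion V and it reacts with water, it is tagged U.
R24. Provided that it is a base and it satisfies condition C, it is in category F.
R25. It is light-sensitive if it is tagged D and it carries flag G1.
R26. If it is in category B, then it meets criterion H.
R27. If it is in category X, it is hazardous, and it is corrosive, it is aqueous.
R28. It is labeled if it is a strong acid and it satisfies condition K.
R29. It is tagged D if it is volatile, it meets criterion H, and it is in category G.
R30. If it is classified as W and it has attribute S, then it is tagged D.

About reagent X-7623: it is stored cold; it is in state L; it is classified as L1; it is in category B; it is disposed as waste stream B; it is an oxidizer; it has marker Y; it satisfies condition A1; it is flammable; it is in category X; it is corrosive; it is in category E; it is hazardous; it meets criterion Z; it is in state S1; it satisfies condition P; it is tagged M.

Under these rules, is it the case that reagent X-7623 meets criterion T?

By R4 (it is in category E, it is classified as L1): it is classified as W.
By R6 (it is flammable, it is in category B, it is in state L): it is in category Z1.
By R9 (it satisfies condition A1): it is tagged U.
By R11 (it is disposed as waste stream B): it satisfies condition C.
By R14 (it meets criterion Z): it satisfies condition K.
By R15 (it is tagged M, it satisfies condition A1): it requires PPE level 3.
By R19 (it requires PPE level 3, it is classified as W): it carries flag G1.
By R20 (it is in state L): it is neutralized first.
By R21 (it is in state S1): it is a base.
By R24 (it is a base, it satisfies condition C): it is in category F.
By R26 (it is in category B): it meets criterion H.
By R27 (it is in category X, it is hazardous, it is corrosive): it is aqueous.
By R5 (it is in category Z1, it is neutralized first): it is a strong acid.
By R17 (it is in category F, it is aqueous, it is corrosive): it is in category W1.
By R28 (it is a strong acid, it satisfies condition K): it is labeled.
By R1 (it is labeled, it carries flag G1): it reacts with water.
By R3 (it is in category W1): it is in category G.
By R22 (it reacts with water, it is tagged U): it satisfies condition J.
By R10 (it satisfies condition J, it is in category B): it is volatile.
By R29 (it is volatile, it meets criterion H, it is in category G): it is tagged D.
By R16 (it is tagged D): it meets criterion T.

Yes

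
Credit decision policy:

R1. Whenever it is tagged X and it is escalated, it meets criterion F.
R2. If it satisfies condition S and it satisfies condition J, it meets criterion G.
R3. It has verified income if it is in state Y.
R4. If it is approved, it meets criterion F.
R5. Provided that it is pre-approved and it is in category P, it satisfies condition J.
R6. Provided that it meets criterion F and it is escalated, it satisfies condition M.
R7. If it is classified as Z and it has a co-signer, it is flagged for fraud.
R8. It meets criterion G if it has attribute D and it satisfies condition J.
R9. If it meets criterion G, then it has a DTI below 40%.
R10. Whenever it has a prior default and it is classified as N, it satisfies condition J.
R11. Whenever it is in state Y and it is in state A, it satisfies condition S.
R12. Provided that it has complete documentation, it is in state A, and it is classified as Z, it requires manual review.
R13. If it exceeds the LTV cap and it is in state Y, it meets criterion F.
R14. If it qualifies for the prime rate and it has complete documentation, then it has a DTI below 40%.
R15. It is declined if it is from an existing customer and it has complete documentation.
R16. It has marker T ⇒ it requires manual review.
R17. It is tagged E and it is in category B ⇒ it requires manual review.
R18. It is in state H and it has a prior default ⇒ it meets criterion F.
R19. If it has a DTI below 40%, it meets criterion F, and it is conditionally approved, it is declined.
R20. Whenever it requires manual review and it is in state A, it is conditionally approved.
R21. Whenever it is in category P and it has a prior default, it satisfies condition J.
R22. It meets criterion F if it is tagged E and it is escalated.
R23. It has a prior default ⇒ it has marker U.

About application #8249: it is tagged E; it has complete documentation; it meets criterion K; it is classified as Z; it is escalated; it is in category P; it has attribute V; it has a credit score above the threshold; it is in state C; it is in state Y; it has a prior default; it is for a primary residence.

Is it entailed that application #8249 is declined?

Forward chaining from the given facts derives: has verified income, satisfies condition J, meets criterion F, has marker U, satisfies condition M.
Rules concluding "it is declined": R15 needs "it is from an existing customer"; R19 needs "it has a DTI below 40%" — none of these are established.

No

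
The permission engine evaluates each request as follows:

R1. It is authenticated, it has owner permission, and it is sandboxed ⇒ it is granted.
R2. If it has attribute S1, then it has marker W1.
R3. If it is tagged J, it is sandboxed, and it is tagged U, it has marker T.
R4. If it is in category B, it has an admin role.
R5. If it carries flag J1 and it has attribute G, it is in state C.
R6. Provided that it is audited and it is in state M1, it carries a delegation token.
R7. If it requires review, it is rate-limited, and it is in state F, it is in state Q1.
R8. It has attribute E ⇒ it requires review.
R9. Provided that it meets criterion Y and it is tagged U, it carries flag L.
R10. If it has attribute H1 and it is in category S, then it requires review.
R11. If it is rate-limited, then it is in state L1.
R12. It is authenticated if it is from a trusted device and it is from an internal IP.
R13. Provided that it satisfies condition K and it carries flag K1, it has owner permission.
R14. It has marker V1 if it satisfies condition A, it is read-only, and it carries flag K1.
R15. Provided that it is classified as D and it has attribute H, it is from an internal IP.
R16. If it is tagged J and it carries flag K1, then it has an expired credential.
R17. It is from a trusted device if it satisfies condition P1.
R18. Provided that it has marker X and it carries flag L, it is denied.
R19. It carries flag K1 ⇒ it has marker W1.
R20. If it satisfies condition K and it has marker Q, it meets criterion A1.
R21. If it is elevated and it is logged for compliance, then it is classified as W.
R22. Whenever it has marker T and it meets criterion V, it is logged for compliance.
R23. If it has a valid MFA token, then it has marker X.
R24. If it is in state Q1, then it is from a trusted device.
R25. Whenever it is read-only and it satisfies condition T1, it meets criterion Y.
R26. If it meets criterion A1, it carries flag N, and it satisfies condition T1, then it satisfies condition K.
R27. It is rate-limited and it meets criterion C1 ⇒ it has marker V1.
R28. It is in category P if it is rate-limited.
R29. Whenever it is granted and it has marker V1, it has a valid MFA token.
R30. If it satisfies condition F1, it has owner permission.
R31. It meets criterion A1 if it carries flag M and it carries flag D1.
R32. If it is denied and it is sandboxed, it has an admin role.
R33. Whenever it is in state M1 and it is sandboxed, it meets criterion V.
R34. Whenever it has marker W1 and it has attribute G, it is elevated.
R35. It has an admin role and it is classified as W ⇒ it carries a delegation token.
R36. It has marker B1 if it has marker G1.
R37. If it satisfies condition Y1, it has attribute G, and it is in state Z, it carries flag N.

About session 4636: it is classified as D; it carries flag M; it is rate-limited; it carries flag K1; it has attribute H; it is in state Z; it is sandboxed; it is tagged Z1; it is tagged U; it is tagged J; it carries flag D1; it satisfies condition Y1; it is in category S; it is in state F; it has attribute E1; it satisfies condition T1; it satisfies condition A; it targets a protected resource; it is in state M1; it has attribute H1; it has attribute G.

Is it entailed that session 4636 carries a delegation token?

No

Forward chaining from the given facts derives: has marker T, requires review, is in state L1, is from an internal IP, has an expired credential, has marker W1, is in category P, meets criterion A1, meets criterion V, is elevated, carries flag N, is in state Q1, is logged for compliance, is from a trusted device, satisfies condition K, is authenticated, has owner permission, is classified as W, is granted.
Rules concluding "it carries a delegation token": R6 needs "it is audited"; R35 needs "it has an admin role" — none of these are established.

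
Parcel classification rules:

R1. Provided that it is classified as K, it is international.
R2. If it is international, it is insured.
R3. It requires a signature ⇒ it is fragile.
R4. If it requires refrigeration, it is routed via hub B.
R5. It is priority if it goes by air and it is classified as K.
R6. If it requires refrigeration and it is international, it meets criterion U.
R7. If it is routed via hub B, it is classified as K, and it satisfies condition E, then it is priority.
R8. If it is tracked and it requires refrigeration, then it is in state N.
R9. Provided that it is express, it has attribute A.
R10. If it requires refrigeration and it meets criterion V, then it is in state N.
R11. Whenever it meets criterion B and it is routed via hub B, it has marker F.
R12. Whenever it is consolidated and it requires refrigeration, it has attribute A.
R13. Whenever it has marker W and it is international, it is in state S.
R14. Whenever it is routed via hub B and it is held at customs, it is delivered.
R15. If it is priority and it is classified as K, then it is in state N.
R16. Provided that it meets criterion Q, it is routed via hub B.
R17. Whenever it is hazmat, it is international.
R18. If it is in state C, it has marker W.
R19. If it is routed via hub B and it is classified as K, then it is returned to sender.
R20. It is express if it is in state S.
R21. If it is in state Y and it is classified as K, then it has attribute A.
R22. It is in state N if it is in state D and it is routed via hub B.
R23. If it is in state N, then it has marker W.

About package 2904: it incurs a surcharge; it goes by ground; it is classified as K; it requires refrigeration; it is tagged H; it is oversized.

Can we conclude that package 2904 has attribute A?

No

Forward chaining from the given facts derives: is international, is insured, is routed via hub B, meets criterion U, is returned to sender.
Rules concluding "it has attribute A": R9 needs "it is express"; R12 needs "it is consolidated"; R21 needs "it is in state Y" — none of these are established.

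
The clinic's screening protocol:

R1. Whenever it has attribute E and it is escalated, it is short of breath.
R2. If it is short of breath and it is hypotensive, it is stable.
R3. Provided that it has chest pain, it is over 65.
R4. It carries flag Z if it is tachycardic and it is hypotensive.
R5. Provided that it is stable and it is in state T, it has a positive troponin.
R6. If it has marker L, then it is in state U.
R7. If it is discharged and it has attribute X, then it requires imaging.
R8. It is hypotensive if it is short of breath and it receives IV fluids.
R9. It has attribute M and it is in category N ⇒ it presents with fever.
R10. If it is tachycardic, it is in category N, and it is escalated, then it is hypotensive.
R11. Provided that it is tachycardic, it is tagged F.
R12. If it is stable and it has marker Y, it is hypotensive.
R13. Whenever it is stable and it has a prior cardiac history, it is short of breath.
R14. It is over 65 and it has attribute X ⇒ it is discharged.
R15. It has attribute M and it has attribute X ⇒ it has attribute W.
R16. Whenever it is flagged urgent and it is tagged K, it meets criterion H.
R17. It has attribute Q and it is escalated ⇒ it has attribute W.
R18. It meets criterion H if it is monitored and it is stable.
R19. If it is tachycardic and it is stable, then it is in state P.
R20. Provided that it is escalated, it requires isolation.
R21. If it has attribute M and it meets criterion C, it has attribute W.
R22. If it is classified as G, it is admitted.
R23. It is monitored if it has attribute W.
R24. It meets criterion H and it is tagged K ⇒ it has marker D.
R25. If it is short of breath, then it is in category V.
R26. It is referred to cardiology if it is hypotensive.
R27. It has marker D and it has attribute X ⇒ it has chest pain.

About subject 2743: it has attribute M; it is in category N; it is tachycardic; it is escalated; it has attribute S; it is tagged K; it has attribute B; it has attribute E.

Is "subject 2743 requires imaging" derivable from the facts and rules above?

No

Forward chaining from the given facts derives: is short of breath, presents with fever, is hypotensive, is tagged F, requires isolation, is in category V, is referred to cardiology, is stable, carries flag Z, is in state P.
The only rule concluding "it requires imaging" is R7, which needs "it is discharged"; that is never established.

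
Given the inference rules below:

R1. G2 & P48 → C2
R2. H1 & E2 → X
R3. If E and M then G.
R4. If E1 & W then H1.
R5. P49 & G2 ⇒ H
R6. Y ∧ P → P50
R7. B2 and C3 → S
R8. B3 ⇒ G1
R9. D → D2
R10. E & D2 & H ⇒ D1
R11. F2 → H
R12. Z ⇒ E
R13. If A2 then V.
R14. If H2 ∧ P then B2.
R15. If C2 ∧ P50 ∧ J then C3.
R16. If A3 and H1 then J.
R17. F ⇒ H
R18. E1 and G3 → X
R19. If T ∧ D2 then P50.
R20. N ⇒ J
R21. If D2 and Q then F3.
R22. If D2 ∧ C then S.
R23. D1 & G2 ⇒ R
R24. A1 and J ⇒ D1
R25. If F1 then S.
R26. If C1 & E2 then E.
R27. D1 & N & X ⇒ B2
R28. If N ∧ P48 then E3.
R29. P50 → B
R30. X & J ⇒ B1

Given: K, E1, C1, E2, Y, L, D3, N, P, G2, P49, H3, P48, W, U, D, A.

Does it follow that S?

Yes

C2  (by R1: G2, P48)
H1  (by R4: E1, W)
H  (by R5: P49, G2)
P50  (by R6: Y, P)
D2  (by R9: D)
J  (by R20: N)
E  (by R26: C1, E2)
X  (by R2: H1, E2)
D1  (by R10: E, D2, H)
C3  (by R15: C2, P50, J)
B2  (by R27: D1, N, X)
S  (by R7: B2, C3)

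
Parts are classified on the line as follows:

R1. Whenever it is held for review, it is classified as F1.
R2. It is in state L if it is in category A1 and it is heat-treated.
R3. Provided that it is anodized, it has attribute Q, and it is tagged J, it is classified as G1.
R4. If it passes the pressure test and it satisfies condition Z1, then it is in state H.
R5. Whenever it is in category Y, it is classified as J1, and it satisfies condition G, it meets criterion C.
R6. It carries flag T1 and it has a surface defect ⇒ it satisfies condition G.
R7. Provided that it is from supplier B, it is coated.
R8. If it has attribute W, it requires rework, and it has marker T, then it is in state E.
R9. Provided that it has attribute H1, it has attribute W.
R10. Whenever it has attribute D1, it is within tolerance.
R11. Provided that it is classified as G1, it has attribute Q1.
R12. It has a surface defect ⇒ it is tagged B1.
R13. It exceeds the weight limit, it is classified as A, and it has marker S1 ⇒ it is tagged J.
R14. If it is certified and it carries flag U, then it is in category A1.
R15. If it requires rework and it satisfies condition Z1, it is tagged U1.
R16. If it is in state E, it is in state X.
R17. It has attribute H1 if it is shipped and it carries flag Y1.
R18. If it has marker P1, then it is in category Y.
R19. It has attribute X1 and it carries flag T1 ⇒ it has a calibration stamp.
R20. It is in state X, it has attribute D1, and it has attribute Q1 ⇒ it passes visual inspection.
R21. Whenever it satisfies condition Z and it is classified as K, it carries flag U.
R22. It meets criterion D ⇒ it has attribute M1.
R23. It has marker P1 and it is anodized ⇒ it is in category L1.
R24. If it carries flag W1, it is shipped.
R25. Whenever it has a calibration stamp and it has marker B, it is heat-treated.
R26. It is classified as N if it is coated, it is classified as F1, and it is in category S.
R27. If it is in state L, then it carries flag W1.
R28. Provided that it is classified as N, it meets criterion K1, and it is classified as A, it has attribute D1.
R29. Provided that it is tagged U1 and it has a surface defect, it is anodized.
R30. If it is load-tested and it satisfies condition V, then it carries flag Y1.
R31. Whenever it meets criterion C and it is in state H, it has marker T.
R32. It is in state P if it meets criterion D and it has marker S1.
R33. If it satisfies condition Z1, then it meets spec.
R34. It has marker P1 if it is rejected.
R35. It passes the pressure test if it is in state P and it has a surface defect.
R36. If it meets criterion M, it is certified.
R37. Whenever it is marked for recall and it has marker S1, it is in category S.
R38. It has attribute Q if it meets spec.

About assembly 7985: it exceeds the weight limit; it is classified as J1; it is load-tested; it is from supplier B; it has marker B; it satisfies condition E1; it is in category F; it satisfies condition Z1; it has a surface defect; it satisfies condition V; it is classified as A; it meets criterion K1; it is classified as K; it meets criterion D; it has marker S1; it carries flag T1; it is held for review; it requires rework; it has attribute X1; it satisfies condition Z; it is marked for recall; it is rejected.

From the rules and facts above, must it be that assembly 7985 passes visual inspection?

Forward chaining from the given facts derives: is classified as F1, satisfies condition G, is coated, is tagged B1, is tagged J, is tagged U1, has a calibration stamp, carries flag U, has attribute M1, is heat-treated, is anodized, carries flag Y1, is in state P, meets spec, has marker P1, passes the pressure test, is in category S, has attribute Q, is classified as G1, is in state H, has attribute Q1, is in category Y, is in category L1, is classified as N, has attribute D1, meets criterion C, is within tolerance, has marker T.
The only rule concluding "it passes visual inspection" is R20, which needs "it is in state X"; that is never established.

No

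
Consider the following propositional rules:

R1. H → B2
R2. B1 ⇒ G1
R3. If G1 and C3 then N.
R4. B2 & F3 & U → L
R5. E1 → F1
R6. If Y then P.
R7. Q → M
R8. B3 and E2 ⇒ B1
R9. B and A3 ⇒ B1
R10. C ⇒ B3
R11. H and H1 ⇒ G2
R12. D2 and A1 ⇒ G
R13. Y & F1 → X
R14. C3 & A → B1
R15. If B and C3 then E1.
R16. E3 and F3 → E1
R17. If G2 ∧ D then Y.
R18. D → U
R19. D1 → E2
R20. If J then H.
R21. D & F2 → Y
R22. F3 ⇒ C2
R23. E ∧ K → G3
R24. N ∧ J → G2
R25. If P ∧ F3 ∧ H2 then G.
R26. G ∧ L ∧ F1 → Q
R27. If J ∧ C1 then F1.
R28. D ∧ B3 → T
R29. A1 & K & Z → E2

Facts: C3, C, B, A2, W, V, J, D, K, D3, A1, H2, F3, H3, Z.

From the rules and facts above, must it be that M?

Yes

B3  (by R10: C)
E1  (by R15: B, C3)
U  (by R18: D)
H  (by R20: J)
E2  (by R29: A1, K, Z)
B2  (by R1: H)
L  (by R4: B2, F3, U)
F1  (by R5: E1)
B1  (by R8: B3, E2)
G1  (by R2: B1)
N  (by R3: G1, C3)
G2  (by R24: N, J)
Y  (by R17: G2, D)
P  (by R6: Y)
G  (by R25: P, F3, H2)
Q  (by R26: G, L, F1)
M  (by R7: Q)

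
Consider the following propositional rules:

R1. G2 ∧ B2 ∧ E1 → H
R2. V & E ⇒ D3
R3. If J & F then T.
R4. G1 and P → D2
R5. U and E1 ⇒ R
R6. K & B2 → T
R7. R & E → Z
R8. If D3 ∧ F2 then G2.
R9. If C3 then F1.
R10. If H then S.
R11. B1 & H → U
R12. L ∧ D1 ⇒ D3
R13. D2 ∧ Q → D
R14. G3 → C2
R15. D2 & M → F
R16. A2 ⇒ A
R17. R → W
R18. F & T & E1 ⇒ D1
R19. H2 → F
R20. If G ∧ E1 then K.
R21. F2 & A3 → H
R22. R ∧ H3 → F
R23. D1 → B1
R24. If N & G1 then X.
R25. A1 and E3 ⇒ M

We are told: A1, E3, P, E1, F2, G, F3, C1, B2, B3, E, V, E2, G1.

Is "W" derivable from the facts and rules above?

D3  (by R2: V, E)
D2  (by R4: G1, P)
G2  (by R8: D3, F2)
K  (by R20: G, E1)
M  (by R25: A1, E3)
H  (by R1: G2, B2, E1)
T  (by R6: K, B2)
F  (by R15: D2, M)
D1  (by R18: F, T, E1)
B1  (by R23: D1)
U  (by R11: B1, H)
R  (by R5: U, E1)
W  (by R17: R)

Yes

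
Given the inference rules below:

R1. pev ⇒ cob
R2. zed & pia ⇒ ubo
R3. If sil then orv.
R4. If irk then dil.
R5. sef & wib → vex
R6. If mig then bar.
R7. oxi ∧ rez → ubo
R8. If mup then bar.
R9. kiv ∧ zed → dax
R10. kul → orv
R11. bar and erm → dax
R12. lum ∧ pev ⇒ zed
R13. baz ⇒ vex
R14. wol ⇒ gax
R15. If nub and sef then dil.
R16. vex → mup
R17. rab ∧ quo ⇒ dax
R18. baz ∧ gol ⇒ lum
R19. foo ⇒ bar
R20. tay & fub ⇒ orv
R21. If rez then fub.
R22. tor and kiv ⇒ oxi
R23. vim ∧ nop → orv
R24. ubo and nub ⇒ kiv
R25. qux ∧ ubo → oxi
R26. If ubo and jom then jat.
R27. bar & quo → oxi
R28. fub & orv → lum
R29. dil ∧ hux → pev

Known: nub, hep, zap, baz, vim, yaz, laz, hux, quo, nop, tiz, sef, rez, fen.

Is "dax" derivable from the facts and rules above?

Yes

vex  (by R13: baz)
dil  (by R15: nub, sef)
mup  (by R16: vex)
fub  (by R21: rez)
orv  (by R23: vim, nop)
lum  (by R28: fub, orv)
pev  (by R29: dil, hux)
bar  (by R8: mup)
zed  (by R12: lum, pev)
oxi  (by R27: bar, quo)
ubo  (by R7: oxi, rez)
kiv  (by R24: ubo, nub)
dax  (by R9: kiv, zed)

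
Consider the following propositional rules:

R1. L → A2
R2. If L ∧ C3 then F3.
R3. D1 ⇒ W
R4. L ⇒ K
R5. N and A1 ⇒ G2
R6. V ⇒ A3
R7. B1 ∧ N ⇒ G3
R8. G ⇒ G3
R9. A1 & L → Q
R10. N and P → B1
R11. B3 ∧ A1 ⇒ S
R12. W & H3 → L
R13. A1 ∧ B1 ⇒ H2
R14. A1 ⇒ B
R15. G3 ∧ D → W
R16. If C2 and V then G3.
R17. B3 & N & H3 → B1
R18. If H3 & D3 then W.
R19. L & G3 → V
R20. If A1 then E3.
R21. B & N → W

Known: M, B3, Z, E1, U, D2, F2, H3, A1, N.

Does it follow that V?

B  (by R14: A1)
B1  (by R17: B3, N, H3)
W  (by R21: B, N)
G3  (by R7: B1, N)
L  (by R12: W, H3)
V  (by R19: L, G3)

Yes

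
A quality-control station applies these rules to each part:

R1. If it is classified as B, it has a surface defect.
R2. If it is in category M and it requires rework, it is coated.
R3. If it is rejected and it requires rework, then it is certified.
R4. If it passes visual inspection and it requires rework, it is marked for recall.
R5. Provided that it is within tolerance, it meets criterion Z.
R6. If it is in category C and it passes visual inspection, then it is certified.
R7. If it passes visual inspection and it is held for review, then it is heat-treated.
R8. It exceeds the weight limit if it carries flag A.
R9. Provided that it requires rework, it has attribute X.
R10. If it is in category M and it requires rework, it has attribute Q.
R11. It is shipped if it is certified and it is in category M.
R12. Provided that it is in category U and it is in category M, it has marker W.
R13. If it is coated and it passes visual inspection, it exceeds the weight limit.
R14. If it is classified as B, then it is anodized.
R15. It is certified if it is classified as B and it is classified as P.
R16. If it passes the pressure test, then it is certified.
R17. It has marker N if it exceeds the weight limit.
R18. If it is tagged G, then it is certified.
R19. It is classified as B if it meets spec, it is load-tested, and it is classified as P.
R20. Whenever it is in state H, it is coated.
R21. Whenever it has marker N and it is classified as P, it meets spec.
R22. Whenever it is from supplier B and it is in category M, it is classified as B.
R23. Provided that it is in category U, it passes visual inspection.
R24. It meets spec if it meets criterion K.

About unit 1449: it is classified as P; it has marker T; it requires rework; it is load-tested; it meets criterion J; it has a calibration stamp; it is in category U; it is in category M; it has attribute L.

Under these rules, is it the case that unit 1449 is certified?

Yes

By R2 (it is in category M, it requires rework): it is coated.
By R23 (it is in category U): it passes visual inspection.
By R13 (it is coated, it passes visual inspection): it exceeds the weight limit.
By R17 (it exceeds the weight limit): it has marker N.
By R21 (it has marker N, it is classified as P): it meets spec.
By R19 (it meets spec, it is load-tested, it is classified as P): it is classified as B.
By R15 (it is classified as B, it is classified as P): it is certified.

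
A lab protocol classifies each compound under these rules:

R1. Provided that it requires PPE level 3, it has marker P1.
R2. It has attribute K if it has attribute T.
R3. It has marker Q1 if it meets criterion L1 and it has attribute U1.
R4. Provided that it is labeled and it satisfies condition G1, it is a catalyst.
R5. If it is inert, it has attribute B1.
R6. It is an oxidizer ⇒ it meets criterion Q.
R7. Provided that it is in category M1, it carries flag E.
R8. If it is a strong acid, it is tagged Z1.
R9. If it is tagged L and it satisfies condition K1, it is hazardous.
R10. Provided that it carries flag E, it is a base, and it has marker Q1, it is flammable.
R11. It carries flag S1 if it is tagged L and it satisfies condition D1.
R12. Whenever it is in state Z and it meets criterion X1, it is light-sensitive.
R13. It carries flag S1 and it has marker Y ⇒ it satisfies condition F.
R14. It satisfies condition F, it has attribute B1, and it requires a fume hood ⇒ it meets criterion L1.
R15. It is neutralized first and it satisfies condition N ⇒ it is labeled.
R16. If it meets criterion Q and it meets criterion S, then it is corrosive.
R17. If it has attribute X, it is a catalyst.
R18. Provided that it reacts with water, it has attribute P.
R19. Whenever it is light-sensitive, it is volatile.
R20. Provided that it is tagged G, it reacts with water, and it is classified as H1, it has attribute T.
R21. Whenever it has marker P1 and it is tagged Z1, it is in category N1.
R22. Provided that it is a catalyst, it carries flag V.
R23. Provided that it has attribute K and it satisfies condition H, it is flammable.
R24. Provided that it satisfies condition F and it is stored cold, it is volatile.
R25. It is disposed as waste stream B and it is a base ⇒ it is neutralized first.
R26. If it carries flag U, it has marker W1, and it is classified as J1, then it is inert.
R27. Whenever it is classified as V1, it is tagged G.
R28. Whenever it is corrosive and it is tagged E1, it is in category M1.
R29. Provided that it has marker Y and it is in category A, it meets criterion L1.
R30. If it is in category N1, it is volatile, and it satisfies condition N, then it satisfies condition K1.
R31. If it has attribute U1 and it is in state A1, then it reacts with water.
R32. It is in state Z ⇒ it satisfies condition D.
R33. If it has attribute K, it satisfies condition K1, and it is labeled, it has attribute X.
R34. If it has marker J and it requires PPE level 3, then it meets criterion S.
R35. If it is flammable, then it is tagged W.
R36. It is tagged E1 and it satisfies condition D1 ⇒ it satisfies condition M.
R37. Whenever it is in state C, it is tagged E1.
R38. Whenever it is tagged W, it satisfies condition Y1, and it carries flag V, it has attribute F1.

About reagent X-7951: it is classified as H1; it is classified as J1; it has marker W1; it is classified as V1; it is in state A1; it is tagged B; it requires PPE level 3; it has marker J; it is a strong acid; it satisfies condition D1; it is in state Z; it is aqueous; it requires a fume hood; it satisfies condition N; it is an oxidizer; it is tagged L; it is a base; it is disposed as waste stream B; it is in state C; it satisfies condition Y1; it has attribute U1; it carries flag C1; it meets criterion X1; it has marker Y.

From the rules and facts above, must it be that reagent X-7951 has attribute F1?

Forward chaining from the given facts derives: has marker P1, meets criterion Q, is tagged Z1, carries flag S1, is light-sensitive, satisfies condition F, is volatile, is in category N1, is neutralized first, is tagged G, satisfies condition K1, reacts with water, satisfies condition D, meets criterion S, is tagged E1, is hazardous, is labeled, is corrosive, has attribute P, has attribute T, is in category M1, satisfies condition M, has attribute K, carries flag E, has attribute X, is a catalyst, carries flag V.
The only rule concluding "it has attribute F1" is R38, which needs "it is tagged W"; that is never established.

No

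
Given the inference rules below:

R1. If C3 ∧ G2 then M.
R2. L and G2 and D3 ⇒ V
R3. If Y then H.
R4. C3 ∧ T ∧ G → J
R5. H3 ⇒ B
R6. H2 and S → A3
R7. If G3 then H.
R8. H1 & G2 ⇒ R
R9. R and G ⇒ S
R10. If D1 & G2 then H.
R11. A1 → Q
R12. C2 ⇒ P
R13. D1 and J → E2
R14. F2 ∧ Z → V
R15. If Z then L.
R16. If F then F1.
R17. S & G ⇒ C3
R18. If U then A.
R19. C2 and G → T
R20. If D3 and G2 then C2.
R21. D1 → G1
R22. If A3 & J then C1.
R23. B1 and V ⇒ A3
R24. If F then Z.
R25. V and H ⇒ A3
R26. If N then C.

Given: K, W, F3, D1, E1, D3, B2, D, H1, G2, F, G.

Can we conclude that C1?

Yes

R  (by R8: H1, G2)
S  (by R9: R, G)
H  (by R10: D1, G2)
C3  (by R17: S, G)
C2  (by R20: D3, G2)
Z  (by R24: F)
L  (by R15: Z)
T  (by R19: C2, G)
V  (by R2: L, G2, D3)
J  (by R4: C3, T, G)
A3  (by R25: V, H)
C1  (by R22: A3, J)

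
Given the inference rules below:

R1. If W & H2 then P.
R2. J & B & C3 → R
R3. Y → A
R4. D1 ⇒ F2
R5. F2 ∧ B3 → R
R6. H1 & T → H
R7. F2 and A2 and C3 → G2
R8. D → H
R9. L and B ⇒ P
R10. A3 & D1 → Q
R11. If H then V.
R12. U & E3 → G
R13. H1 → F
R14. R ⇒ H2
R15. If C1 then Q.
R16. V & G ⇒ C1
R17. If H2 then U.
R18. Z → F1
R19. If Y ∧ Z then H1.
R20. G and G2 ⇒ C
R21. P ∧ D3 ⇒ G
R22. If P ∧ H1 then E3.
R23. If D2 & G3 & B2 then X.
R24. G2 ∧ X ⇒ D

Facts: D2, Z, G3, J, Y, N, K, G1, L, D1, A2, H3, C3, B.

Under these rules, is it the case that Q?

No

Forward chaining from the given facts derives: R, A, F2, G2, P, H2, U, F1, H1, E3, G, F, C.
Rules concluding Q: R10 needs A3; R15 needs C1 — none of these are established.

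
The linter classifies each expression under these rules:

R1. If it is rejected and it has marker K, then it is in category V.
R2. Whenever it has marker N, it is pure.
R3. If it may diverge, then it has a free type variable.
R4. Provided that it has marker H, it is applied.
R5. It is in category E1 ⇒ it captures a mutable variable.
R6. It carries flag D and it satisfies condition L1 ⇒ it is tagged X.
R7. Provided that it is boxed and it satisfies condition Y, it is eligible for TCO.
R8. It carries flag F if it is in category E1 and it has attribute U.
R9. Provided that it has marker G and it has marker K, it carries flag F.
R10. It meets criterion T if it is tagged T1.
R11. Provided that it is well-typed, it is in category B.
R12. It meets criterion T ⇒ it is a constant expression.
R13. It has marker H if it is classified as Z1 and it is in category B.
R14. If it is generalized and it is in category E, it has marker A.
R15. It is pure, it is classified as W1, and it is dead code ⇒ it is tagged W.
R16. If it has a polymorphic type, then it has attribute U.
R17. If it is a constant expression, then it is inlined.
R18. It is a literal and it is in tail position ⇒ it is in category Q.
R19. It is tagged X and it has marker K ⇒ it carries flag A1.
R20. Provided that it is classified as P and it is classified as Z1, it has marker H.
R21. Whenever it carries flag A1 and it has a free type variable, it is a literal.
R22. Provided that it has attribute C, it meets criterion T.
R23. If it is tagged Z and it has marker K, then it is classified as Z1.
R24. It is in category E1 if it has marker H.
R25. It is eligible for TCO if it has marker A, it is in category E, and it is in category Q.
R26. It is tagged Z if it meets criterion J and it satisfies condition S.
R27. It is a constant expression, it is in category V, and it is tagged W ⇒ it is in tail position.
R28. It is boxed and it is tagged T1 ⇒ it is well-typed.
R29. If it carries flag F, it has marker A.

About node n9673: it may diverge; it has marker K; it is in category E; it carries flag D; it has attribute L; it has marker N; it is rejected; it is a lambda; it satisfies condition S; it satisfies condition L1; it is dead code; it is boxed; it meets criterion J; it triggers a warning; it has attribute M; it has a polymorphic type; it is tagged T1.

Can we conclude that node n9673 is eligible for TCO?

No

Forward chaining from the given facts derives: is in category V, is pure, has a free type variable, is tagged X, meets criterion T, is a constant expression, has attribute U, is inlined, carries flag A1, is a literal, is tagged Z, is well-typed, is in category B, is classified as Z1, has marker H, is in category E1, is applied, captures a mutable variable, carries flag F, has marker A.
Rules concluding "it is eligible for TCO": R7 needs "it satisfies condition Y"; R25 needs "it is in category Q" — none of these are established.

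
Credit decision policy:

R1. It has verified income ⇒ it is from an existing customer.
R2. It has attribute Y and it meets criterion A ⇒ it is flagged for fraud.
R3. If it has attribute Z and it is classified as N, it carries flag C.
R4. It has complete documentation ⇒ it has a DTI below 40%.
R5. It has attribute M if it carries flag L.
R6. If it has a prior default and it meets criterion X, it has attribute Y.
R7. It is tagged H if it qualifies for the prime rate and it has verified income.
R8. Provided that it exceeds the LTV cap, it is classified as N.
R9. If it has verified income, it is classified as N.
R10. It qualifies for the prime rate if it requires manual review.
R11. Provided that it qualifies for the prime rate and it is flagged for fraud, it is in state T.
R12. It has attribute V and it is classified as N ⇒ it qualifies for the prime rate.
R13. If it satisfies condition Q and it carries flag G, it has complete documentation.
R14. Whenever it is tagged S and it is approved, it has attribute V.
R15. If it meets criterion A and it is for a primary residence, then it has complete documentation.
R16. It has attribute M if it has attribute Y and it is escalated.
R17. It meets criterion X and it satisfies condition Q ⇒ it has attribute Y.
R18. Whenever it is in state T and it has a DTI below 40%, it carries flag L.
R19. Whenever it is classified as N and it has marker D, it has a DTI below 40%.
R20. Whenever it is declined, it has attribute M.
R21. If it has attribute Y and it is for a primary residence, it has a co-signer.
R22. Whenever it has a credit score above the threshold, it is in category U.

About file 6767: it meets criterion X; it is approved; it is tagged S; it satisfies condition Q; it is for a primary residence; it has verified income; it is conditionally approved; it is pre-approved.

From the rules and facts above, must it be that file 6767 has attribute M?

Forward chaining from the given facts derives: is from an existing customer, is classified as N, has attribute V, has attribute Y, has a co-signer, qualifies for the prime rate, is tagged H.
Rules concluding "it has attribute M": R5 needs "it carries flag L"; R16 needs "it is escalated"; R20 needs "it is declined" — none of these are established.

No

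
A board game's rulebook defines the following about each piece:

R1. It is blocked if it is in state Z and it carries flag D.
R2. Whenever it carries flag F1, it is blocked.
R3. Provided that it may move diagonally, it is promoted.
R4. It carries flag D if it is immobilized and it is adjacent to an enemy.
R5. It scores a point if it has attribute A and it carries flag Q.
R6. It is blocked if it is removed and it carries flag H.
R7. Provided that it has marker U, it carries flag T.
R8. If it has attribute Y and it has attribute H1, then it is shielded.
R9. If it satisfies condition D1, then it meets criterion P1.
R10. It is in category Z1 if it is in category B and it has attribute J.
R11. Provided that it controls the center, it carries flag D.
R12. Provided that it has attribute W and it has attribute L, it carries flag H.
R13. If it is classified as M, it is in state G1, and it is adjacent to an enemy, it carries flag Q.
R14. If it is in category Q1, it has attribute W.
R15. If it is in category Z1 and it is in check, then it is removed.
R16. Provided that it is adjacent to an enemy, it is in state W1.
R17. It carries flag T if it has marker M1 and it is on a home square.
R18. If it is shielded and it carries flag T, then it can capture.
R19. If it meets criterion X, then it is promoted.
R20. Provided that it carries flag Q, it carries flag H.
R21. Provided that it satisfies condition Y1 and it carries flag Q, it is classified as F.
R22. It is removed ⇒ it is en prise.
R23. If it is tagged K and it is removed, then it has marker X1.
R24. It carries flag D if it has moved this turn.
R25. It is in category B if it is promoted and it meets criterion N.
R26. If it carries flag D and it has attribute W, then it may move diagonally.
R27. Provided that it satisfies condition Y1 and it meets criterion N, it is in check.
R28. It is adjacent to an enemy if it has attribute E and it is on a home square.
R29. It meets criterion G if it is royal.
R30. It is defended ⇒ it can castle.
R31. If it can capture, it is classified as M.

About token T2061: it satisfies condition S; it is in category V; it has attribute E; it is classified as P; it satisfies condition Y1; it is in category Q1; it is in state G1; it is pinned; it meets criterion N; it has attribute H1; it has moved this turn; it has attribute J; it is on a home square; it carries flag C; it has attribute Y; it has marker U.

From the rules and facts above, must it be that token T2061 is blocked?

By R7 (it has marker U): it carries flag T.
By R8 (it has attribute Y, it has attribute H1): it is shielded.
By R14 (it is in category Q1): it has attribute W.
By R18 (it is shielded, it carries flag T): it can capture.
By R24 (it has moved this turn): it carries flag D.
By R26 (it carries flag D, it has attribute W): it may move diagonally.
By R27 (it satisfies condition Y1, it meets criterion N): it is in check.
By R28 (it has attribute E, it is on a home square): it is adjacent to an enemy.
By R31 (it can capture): it is classified as M.
By R3 (it may move diagonally): it is promoted.
By R13 (it is classified as M, it is in state G1, it is adjacent to an enemy): it carries flag Q.
By R20 (it carries flag Q): it carries flag H.
By R25 (it is promoted, it meets criterion N): it is in category B.
By R10 (it is in category B, it has attribute J): it is in category Z1.
By R15 (it is in category Z1, it is in check): it is removed.
By R6 (it is removed, it carries flag H): it is blocked.

Yes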